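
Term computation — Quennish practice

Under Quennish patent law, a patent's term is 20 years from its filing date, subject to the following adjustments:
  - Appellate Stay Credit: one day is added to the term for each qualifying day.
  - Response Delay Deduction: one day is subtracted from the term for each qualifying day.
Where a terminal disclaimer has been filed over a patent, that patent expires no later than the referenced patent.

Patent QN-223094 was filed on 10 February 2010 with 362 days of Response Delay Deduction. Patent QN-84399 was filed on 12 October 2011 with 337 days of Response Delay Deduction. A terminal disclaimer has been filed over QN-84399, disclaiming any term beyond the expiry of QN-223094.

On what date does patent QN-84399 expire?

February 13, 2029

Natural term of QN-84399:
  Base: filing + 20 years → 12 October 2031.
  Response Delay Deduction: −337 days → 9 November 2030.
Expiry of referenced patent QN-223094:
  Base: filing + 20 years → 10 February 2030.
  Response Delay Deduction: −362 days → 13 February 2029.
Terminal disclaimer: QN-84399 expires on the earlier of 9 November 2030 and 13 February 2029.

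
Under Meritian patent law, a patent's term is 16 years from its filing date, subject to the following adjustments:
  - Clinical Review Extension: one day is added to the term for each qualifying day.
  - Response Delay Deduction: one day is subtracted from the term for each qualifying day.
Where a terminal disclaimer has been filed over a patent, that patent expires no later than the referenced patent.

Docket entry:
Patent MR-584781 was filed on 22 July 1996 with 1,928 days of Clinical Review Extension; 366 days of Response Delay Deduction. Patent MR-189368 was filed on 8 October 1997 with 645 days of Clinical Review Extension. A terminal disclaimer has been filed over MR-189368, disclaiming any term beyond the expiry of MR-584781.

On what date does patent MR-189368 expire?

July 15, 2015

Natural term of MR-189368:
  Base: filing + 16 years → 8 October 2013.
  Clinical Review Extension: +645 days → 15 July 2015.
Expiry of referenced patent MR-584781:
  Base: filing + 16 years → 22 July 2012.
  Clinical Review Extension: +1928 days → 1 November 2017.
  Response Delay Deduction: −366 days → 31 October 2016.
Terminal disclaimer: MR-189368 expires on the earlier of 15 July 2015 and 31 October 2016.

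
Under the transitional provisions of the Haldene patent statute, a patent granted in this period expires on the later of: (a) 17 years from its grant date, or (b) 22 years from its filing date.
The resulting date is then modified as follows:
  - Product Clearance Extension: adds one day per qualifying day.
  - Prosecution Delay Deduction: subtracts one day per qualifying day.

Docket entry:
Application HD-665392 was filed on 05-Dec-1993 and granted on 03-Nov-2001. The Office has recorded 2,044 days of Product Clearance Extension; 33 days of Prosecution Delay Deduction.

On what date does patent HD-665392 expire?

May 6, 2024

(a) grant + 17 years → 3 November 2018.
(b) filing + 22 years → 5 December 2015.
Later of the two: 3 November 2018.
Product Clearance Extension: +2044 days → 8 June 2024.
Prosecution Delay Deduction: −33 days → 6 May 2024.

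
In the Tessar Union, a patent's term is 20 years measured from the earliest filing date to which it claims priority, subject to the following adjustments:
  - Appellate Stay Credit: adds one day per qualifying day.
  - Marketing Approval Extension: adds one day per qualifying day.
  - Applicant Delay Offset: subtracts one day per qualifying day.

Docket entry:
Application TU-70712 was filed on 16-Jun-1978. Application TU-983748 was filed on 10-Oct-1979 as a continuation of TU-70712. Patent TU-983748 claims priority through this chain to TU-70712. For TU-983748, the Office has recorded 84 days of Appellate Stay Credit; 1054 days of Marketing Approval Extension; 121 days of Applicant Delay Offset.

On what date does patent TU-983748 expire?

2001-03-29

Earliest priority filing: 16 June 1978.
Base term: 16 June 1978 + 20 years → 16 June 1998.
Appellate Stay Credit: +84 days → 8 September 1998.
Marketing Approval Extension: +1054 days → 28 July 2001.
Applicant Delay Offset: −121 days → 29 March 2001.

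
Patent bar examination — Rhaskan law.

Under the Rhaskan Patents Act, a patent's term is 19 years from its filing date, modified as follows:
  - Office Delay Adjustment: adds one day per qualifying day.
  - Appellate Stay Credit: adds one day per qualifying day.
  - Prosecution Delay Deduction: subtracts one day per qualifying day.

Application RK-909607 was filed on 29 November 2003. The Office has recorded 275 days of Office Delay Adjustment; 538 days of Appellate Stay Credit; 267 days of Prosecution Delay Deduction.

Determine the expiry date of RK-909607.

2024-05-28

Base term: filing date + 19 years → 29 November 2022.
Office Delay Adjustment: +275 days → 31 August 2023.
Appellate Stay Credit: +538 days → 19 February 2025.
Prosecution Delay Deduction: −267 days → 28 May 2024.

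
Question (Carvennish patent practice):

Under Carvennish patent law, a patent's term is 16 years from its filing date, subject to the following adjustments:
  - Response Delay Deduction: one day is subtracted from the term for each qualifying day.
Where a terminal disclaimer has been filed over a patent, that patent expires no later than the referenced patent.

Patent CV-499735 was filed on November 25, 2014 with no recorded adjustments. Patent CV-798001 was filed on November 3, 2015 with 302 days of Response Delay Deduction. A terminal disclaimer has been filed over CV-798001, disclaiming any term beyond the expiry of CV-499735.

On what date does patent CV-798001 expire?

2030-11-25

Natural term of CV-798001:
  Base: filing + 16 years → 3 November 2031.
  Response Delay Deduction: −302 days → 5 January 2031.
Expiry of referenced patent CV-499735:
  Base: filing + 16 years → 25 November 2030.
Terminal disclaimer: CV-798001 expires on the earlier of 5 January 2031 and 25 November 2030.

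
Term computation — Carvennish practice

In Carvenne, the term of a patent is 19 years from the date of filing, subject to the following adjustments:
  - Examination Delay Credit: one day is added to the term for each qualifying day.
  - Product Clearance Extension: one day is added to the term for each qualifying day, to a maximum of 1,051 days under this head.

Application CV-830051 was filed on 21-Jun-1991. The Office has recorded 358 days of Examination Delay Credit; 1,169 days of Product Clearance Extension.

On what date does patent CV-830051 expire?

Base term: filing date + 19 years → 21 June 2010.
Examination Delay Credit: +358 days → 14 June 2011.
Product Clearance Extension: 1169 days claimed exceeds the 1051-day cap, so +1051 days → 30 April 2014.

April 30, 2014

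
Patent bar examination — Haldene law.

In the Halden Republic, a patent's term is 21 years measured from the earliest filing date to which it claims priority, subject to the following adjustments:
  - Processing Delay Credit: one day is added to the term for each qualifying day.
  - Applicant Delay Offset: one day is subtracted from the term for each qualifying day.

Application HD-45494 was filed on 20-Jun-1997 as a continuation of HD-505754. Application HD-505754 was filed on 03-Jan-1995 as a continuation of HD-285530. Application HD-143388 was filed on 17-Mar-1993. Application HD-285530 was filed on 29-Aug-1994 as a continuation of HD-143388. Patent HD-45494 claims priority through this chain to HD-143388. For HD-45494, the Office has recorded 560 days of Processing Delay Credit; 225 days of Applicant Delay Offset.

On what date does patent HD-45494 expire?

Earliest priority filing: 17 March 1993.
Base term: 17 March 1993 + 21 years → 17 March 2014.
Processing Delay Credit: +560 days → 28 September 2015.
Applicant Delay Offset: −225 days → 15 February 2015.

February 15, 2015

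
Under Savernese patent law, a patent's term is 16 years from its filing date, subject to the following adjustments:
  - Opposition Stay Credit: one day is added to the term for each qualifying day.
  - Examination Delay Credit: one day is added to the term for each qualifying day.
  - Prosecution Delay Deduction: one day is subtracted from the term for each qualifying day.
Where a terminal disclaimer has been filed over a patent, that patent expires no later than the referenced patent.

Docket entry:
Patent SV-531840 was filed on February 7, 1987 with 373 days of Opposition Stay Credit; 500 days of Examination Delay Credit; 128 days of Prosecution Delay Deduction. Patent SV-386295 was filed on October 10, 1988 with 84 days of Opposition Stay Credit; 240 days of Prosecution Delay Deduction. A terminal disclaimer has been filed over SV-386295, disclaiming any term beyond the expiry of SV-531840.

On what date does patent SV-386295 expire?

May 7, 2004

Natural term of SV-386295:
  Base: filing + 16 years → 10 October 2004.
  Opposition Stay Credit: +84 days → 2 January 2005.
  Prosecution Delay Deduction: −240 days → 7 May 2004.
Expiry of referenced patent SV-531840:
  Base: filing + 16 years → 7 February 2003.
  Opposition Stay Credit: +373 days → 15 February 2004.
  Examination Delay Credit: +500 days → 29 June 2005.
  Prosecution Delay Deduction: −128 days → 21 February 2005.
Terminal disclaimer: SV-386295 expires on the earlier of 7 May 2004 and 21 February 2005.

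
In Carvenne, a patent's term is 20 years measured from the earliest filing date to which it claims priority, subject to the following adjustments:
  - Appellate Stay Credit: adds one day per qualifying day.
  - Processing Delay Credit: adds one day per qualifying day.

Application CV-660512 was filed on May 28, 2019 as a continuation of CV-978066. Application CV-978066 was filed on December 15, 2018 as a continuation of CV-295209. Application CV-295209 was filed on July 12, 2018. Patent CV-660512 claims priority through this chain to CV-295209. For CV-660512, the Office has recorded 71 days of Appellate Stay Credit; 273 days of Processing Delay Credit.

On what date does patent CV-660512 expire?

Earliest priority filing: 12 July 2018.
Base term: 12 July 2018 + 20 years → 12 July 2038.
Appellate Stay Credit: +71 days → 21 September 2038.
Processing Delay Credit: +273 days → 21 June 2039.

June 21, 2039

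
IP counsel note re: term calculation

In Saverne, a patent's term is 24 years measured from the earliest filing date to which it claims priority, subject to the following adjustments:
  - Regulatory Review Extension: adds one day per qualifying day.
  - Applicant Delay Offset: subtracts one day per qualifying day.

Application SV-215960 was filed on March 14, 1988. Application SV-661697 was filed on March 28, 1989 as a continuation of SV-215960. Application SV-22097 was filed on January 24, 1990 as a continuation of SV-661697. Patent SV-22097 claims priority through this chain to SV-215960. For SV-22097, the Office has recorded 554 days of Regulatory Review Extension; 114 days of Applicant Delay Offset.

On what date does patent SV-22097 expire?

Earliest priority filing: 14 March 1988.
Base term: 14 March 1988 + 24 years → 14 March 2012.
Regulatory Review Extension: +554 days → 19 September 2013.
Applicant Delay Offset: −114 days → 28 May 2013.

2013-05-28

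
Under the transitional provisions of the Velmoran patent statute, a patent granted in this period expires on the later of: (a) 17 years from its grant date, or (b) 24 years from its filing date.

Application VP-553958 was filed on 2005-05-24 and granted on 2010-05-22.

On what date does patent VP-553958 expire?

2029-05-24

(a) grant + 17 years → 22 May 2027.
(b) filing + 24 years → 24 May 2029.
Later of the two: 24 May 2029.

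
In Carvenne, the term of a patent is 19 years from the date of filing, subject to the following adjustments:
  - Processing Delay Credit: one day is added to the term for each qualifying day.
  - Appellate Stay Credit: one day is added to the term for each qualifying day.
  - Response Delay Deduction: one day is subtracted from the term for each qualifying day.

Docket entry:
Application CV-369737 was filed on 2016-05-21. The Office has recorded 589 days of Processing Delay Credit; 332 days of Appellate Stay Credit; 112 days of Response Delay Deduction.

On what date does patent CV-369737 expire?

Base term: filing date + 19 years → 21 May 2035.
Processing Delay Credit: +589 days → 30 December 2036.
Appellate Stay Credit: +332 days → 27 November 2037.
Response Delay Deduction: −112 days → 7 August 2037.

2037-08-07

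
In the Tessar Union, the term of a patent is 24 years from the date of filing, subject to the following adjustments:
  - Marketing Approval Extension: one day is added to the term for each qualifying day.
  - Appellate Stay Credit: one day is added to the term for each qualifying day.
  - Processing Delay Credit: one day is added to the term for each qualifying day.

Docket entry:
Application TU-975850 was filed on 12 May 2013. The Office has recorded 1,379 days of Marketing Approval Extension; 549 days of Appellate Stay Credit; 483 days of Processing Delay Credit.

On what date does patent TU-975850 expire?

Base term: filing date + 24 years → 12 May 2037.
Marketing Approval Extension: +1379 days → 19 February 2041.
Appellate Stay Credit: +549 days → 22 August 2042.
Processing Delay Credit: +483 days → 18 December 2043.

December 18, 2043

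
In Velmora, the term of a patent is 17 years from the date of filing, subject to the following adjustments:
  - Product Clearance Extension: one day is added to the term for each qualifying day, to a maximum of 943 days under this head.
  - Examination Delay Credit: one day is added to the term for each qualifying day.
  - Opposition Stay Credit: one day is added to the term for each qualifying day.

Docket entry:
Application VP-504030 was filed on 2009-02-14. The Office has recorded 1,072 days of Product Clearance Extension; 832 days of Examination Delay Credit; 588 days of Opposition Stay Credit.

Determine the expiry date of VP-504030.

Base term: filing date + 17 years → 14 February 2026.
Product Clearance Extension: 1072 days claimed exceeds the 943-day cap, so +943 days → 14 September 2028.
Examination Delay Credit: +832 days → 25 December 2030.
Opposition Stay Credit: +588 days → 4 August 2032.

2032-08-04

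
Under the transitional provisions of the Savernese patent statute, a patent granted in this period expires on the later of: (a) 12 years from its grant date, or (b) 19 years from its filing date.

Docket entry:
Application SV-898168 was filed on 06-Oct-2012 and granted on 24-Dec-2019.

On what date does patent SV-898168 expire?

(a) grant + 12 years → 24 December 2031.
(b) filing + 19 years → 6 October 2031.
Later of the two: 24 December 2031.

December 24, 2031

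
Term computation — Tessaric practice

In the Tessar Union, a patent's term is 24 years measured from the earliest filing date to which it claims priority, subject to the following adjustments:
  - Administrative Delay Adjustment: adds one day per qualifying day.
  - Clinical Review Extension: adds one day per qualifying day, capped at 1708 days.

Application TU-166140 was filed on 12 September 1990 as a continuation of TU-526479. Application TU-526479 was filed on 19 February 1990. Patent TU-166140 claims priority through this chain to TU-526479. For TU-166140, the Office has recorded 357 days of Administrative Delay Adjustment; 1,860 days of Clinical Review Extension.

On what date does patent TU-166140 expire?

Earliest priority filing: 19 February 1990.
Base term: 19 February 1990 + 24 years → 19 February 2014.
Administrative Delay Adjustment: +357 days → 11 February 2015.
Clinical Review Extension: 1860 days claimed exceeds the 1708-day cap, so +1708 days → 16 October 2019.

October 16, 2019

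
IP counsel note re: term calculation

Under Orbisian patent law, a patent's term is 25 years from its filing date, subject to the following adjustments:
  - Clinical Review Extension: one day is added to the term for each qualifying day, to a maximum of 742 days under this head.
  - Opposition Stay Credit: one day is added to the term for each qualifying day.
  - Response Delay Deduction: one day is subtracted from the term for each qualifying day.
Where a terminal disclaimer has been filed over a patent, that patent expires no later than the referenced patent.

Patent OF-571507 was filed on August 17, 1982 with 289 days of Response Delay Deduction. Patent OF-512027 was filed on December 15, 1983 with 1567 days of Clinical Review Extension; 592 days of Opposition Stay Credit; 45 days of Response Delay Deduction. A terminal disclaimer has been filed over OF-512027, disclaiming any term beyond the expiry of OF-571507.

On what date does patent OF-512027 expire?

2006-11-01

Natural term of OF-512027:
  Base: filing + 25 years → 15 December 2008.
  Clinical Review Extension: 1567 days claimed exceeds the 742-day cap, so +742 days → 27 December 2010.
  Opposition Stay Credit: +592 days → 10 August 2012.
  Response Delay Deduction: −45 days → 26 June 2012.
Expiry of referenced patent OF-571507:
  Base: filing + 25 years → 17 August 2007.
  Response Delay Deduction: −289 days → 1 November 2006.
Terminal disclaimer: OF-512027 expires on the earlier of 26 June 2012 and 1 November 2006.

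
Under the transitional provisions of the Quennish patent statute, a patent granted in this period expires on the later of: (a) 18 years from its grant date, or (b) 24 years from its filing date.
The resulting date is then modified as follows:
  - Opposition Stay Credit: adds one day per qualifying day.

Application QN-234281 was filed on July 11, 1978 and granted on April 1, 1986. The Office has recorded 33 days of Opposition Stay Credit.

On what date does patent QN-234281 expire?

(a) grant + 18 years → 1 April 2004.
(b) filing + 24 years → 11 July 2002.
Later of the two: 1 April 2004.
Opposition Stay Credit: +33 days → 4 May 2004.

2004-05-04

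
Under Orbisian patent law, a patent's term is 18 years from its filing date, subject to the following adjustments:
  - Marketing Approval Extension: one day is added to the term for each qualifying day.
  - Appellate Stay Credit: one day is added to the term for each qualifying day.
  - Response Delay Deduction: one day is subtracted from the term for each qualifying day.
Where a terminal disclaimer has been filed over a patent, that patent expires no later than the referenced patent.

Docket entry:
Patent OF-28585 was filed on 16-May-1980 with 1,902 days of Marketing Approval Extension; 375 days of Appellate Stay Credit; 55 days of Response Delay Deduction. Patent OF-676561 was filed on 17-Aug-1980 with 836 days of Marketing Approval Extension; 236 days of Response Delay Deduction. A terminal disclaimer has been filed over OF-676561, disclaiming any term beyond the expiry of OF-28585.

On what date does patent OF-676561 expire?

Natural term of OF-676561:
  Base: filing + 18 years → 17 August 1998.
  Marketing Approval Extension: +836 days → 30 November 2000.
  Response Delay Deduction: −236 days → 8 April 2000.
Expiry of referenced patent OF-28585:
  Base: filing + 18 years → 16 May 1998.
  Marketing Approval Extension: +1902 days → 31 July 2003.
  Appellate Stay Credit: +375 days → 9 August 2004.
  Response Delay Deduction: −55 days → 15 June 2004.
Terminal disclaimer: OF-676561 expires on the earlier of 8 April 2000 and 15 June 2004.

2000-04-08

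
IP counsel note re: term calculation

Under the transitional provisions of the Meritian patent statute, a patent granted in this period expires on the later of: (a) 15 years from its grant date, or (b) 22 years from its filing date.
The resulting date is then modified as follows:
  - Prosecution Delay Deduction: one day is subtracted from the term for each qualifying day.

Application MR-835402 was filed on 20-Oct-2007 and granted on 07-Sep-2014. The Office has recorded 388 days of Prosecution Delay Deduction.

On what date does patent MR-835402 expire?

September 27, 2028

(a) grant + 15 years → 7 September 2029.
(b) filing + 22 years → 20 October 2029.
Later of the two: 20 October 2029.
Prosecution Delay Deduction: −388 days → 27 September 2028.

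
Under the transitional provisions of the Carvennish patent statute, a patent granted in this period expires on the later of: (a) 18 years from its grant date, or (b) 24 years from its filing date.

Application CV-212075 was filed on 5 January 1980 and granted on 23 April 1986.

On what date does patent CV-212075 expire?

April 23, 2004

(a) grant + 18 years → 23 April 2004.
(b) filing + 24 years → 5 January 2004.
Later of the two: 23 April 2004.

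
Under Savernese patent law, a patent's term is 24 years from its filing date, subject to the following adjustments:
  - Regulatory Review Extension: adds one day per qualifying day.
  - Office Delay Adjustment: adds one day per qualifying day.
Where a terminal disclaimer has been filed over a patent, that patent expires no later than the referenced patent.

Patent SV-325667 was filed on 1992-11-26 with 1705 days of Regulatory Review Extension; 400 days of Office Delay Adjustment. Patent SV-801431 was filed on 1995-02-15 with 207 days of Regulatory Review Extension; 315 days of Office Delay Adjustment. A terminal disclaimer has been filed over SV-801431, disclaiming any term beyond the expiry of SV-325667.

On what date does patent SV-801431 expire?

2020-07-21

Natural term of SV-801431:
  Base: filing + 24 years → 15 February 2019.
  Regulatory Review Extension: +207 days → 10 September 2019.
  Office Delay Adjustment: +315 days → 21 July 2020.
Expiry of referenced patent SV-325667:
  Base: filing + 24 years → 26 November 2016.
  Regulatory Review Extension: +1705 days → 28 July 2021.
  Office Delay Adjustment: +400 days → 1 September 2022.
Terminal disclaimer: SV-801431 expires on the earlier of 21 July 2020 and 1 September 2022.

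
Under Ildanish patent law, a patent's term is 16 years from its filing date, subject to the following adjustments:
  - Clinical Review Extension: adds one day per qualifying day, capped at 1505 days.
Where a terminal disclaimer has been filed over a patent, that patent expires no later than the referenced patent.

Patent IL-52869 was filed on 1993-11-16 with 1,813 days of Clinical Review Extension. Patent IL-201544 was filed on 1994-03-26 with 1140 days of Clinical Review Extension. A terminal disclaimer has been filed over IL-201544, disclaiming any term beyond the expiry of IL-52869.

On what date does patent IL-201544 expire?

Natural term of IL-201544:
  Base: filing + 16 years → 26 March 2010.
  Clinical Review Extension: 1140 days (within the 1505-day cap) → +1140 days → 9 May 2013.
Expiry of referenced patent IL-52869:
  Base: filing + 16 years → 16 November 2009.
  Clinical Review Extension: 1813 days claimed exceeds the 1505-day cap, so +1505 days → 30 December 2013.
Terminal disclaimer: IL-201544 expires on the earlier of 9 May 2013 and 30 December 2013.

May 9, 2013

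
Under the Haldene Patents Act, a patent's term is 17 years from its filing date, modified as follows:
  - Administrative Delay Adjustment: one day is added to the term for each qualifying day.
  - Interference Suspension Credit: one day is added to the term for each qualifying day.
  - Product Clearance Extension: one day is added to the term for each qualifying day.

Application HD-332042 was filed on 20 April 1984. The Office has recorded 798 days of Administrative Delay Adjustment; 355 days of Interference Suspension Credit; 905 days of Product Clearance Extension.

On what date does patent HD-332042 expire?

Base term: filing date + 17 years → 20 April 2001.
Administrative Delay Adjustment: +798 days → 27 June 2003.
Interference Suspension Credit: +355 days → 16 June 2004.
Product Clearance Extension: +905 days → 8 December 2006.

2006-12-08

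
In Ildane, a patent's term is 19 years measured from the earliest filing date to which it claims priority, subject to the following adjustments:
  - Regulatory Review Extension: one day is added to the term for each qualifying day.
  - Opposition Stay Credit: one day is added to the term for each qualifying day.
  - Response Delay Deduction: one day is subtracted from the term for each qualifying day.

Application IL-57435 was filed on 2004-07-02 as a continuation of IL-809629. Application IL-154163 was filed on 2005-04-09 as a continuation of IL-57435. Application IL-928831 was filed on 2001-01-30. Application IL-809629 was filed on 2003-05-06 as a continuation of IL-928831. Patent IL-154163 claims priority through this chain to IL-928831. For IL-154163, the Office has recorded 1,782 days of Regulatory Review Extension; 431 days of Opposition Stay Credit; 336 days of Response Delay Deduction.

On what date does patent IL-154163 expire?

Earliest priority filing: 30 January 2001.
Base term: 30 January 2001 + 19 years → 30 January 2020.
Regulatory Review Extension: +1782 days → 16 December 2024.
Opposition Stay Credit: +431 days → 20 February 2026.
Response Delay Deduction: −336 days → 21 March 2025.

2025-03-21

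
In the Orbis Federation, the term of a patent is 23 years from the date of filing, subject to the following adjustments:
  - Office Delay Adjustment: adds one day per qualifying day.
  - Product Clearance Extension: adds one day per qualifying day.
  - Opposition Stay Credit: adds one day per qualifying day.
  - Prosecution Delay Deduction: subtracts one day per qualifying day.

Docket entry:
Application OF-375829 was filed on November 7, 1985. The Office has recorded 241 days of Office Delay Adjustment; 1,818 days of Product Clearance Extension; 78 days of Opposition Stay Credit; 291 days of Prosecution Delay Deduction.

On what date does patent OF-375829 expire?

November 27, 2013

Base term: filing date + 23 years → 7 November 2008.
Office Delay Adjustment: +241 days → 6 July 2009.
Product Clearance Extension: +1818 days → 28 June 2014.
Opposition Stay Credit: +78 days → 14 September 2014.
Prosecution Delay Deduction: −291 days → 27 November 2013.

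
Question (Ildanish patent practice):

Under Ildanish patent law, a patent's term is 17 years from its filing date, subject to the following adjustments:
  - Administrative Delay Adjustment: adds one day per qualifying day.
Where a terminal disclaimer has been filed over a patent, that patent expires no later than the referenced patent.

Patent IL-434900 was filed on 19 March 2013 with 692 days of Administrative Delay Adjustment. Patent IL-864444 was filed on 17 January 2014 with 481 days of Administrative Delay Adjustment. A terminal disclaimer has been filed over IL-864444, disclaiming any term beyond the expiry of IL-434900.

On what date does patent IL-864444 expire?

February 9, 2032

Natural term of IL-864444:
  Base: filing + 17 years → 17 January 2031.
  Administrative Delay Adjustment: +481 days → 12 May 2032.
Expiry of referenced patent IL-434900:
  Base: filing + 17 years → 19 March 2030.
  Administrative Delay Adjustment: +692 days → 9 February 2032.
Terminal disclaimer: IL-864444 expires on the earlier of 12 May 2032 and 9 February 2032.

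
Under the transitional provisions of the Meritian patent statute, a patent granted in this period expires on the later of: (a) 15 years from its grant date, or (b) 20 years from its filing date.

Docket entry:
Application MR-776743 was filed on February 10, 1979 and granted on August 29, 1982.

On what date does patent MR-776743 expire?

(a) grant + 15 years → 29 August 1997.
(b) filing + 20 years → 10 February 1999.
Later of the two: 10 February 1999.

February 10, 1999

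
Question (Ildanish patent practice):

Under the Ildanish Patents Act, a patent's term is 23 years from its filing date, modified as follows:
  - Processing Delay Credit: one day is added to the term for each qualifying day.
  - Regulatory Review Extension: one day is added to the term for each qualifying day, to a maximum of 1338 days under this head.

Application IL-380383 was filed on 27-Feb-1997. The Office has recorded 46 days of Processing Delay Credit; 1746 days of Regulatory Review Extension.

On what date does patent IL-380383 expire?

2023-12-12

Base term: filing date + 23 years → 27 February 2020.
Processing Delay Credit: +46 days → 13 April 2020.
Regulatory Review Extension: 1746 days claimed exceeds the 1338-day cap, so +1338 days → 12 December 2023.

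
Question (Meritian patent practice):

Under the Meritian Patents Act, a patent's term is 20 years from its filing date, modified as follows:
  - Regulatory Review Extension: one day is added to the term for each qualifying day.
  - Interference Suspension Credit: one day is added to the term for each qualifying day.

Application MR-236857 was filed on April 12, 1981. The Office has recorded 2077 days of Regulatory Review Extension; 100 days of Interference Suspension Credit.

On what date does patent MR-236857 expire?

March 29, 2007

Base term: filing date + 20 years → 12 April 2001.
Regulatory Review Extension: +2077 days → 19 December 2006.
Interference Suspension Credit: +100 days → 29 March 2007.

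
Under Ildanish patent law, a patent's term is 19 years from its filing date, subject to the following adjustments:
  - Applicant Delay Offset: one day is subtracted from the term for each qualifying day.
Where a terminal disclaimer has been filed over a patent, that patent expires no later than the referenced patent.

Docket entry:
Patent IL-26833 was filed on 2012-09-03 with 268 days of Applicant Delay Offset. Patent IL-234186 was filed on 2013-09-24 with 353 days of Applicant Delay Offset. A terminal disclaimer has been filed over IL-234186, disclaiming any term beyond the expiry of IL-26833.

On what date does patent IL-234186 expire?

December 9, 2030

Natural term of IL-234186:
  Base: filing + 19 years → 24 September 2032.
  Applicant Delay Offset: −353 days → 7 October 2031.
Expiry of referenced patent IL-26833:
  Base: filing + 19 years → 3 September 2031.
  Applicant Delay Offset: −268 days → 9 December 2030.
Terminal disclaimer: IL-234186 expires on the earlier of 7 October 2031 and 9 December 2030.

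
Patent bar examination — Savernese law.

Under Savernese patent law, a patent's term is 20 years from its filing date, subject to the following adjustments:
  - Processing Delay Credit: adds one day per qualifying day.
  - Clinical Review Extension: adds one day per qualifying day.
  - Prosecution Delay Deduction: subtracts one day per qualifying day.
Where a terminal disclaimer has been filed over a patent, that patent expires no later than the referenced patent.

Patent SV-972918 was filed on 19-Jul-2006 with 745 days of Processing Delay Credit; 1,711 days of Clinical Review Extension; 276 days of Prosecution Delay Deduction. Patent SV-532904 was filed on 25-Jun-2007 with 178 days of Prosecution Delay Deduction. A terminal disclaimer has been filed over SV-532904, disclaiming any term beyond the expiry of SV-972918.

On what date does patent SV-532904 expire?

Natural term of SV-532904:
  Base: filing + 20 years → 25 June 2027.
  Prosecution Delay Deduction: −178 days → 29 December 2026.
Expiry of referenced patent SV-972918:
  Base: filing + 20 years → 19 July 2026.
  Processing Delay Credit: +745 days → 2 August 2028.
  Clinical Review Extension: +1711 days → 9 April 2033.
  Prosecution Delay Deduction: −276 days → 7 July 2032.
Terminal disclaimer: SV-532904 expires on the earlier of 29 December 2026 and 7 July 2032.

December 29, 2026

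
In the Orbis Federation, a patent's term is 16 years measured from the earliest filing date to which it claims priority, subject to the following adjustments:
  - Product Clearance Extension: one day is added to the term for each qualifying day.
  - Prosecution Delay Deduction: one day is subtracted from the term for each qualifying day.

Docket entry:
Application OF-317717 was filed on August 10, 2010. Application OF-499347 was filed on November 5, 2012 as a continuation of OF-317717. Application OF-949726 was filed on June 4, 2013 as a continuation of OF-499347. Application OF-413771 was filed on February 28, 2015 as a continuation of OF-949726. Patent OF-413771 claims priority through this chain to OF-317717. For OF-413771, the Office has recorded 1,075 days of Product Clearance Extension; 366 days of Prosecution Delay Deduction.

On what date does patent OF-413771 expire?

Earliest priority filing: 10 August 2010.
Base term: 10 August 2010 + 16 years → 10 August 2026.
Product Clearance Extension: +1075 days → 20 July 2029.
Prosecution Delay Deduction: −366 days → 19 July 2028.

July 19, 2028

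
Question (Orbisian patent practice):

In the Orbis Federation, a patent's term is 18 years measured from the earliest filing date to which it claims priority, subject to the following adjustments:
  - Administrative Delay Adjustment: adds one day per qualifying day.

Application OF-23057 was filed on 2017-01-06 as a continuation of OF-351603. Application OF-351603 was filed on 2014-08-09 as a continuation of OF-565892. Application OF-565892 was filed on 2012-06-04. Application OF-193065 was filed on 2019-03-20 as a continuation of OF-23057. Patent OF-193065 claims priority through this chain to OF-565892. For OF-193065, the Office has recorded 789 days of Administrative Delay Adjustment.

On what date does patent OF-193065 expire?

Earliest priority filing: 4 June 2012.
Base term: 4 June 2012 + 18 years → 4 June 2030.
Administrative Delay Adjustment: +789 days → 1 August 2032.

August 1, 2032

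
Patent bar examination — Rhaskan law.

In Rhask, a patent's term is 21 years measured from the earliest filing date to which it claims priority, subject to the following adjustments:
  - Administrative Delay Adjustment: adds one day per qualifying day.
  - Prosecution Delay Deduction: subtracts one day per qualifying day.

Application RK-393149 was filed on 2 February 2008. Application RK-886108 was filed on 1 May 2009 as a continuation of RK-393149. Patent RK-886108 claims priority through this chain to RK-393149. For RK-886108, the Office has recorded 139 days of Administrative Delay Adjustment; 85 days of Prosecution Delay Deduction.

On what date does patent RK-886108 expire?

Earliest priority filing: 2 February 2008.
Base term: 2 February 2008 + 21 years → 2 February 2029.
Administrative Delay Adjustment: +139 days → 21 June 2029.
Prosecution Delay Deduction: −85 days → 28 March 2029.

2029-03-28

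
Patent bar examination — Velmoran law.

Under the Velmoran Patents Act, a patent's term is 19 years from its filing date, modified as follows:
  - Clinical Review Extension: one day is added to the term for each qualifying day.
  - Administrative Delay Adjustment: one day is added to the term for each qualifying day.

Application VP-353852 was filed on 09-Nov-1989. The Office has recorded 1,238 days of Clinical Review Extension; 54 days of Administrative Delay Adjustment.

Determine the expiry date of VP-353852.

May 24, 2012

Base term: filing date + 19 years → 9 November 2008.
Clinical Review Extension: +1238 days → 31 March 2012.
Administrative Delay Adjustment: +54 days → 24 May 2012.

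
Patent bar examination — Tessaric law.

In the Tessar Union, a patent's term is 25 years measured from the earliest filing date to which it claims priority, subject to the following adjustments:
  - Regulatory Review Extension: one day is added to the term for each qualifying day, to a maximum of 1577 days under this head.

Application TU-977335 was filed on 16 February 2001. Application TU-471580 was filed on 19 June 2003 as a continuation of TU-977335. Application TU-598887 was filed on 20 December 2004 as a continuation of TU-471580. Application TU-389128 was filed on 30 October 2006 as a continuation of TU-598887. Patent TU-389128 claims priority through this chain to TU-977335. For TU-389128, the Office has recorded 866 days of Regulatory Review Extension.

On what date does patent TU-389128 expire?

July 1, 2028

Earliest priority filing: 16 February 2001.
Base term: 16 February 2001 + 25 years → 16 February 2026.
Regulatory Review Extension: 866 days (within the 1577-day cap) → +866 days → 1 July 2028.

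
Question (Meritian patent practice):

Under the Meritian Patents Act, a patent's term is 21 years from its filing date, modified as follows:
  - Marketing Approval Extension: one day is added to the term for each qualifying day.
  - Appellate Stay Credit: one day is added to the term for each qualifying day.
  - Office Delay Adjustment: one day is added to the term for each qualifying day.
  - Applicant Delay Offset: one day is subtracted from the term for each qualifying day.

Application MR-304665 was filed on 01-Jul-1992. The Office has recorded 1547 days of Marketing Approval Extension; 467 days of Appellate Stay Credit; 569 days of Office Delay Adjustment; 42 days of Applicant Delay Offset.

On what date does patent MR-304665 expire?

2020-06-15

Base term: filing date + 21 years → 1 July 2013.
Marketing Approval Extension: +1547 days → 25 September 2017.
Appellate Stay Credit: +467 days → 5 January 2019.
Office Delay Adjustment: +569 days → 27 July 2020.
Applicant Delay Offset: −42 days → 15 June 2020.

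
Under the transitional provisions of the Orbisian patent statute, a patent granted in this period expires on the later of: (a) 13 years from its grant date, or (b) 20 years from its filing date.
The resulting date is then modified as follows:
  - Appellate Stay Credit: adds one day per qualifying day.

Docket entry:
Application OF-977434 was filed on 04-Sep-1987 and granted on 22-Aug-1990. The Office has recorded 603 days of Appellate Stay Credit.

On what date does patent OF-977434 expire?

April 29, 2009

(a) grant + 13 years → 22 August 2003.
(b) filing + 20 years → 4 September 2007.
Later of the two: 4 September 2007.
Appellate Stay Credit: +603 days → 29 April 2009.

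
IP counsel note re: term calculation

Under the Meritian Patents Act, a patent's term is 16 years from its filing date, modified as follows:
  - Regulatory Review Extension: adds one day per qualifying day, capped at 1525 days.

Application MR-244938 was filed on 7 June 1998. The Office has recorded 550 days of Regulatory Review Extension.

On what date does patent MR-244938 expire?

Base term: filing date + 16 years → 7 June 2014.
Regulatory Review Extension: 550 days (within the 1525-day cap) → +550 days → 9 December 2015.

December 9, 2015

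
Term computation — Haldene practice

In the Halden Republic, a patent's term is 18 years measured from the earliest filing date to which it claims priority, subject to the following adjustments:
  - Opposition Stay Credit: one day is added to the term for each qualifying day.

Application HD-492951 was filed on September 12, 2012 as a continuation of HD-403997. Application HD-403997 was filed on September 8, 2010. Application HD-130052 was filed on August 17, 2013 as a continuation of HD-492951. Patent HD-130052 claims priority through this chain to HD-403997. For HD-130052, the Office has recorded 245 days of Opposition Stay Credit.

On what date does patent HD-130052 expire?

Earliest priority filing: 8 September 2010.
Base term: 8 September 2010 + 18 years → 8 September 2028.
Opposition Stay Credit: +245 days → 11 May 2029.

May 11, 2029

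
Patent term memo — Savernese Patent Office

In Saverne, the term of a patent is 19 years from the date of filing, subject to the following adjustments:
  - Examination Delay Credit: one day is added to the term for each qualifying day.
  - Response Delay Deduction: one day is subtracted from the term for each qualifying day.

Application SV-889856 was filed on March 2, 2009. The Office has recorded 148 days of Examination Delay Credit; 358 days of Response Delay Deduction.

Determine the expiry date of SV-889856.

August 5, 2027

Base term: filing date + 19 years → 2 March 2028.
Examination Delay Credit: +148 days → 28 July 2028.
Response Delay Deduction: −358 days → 5 August 2027.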